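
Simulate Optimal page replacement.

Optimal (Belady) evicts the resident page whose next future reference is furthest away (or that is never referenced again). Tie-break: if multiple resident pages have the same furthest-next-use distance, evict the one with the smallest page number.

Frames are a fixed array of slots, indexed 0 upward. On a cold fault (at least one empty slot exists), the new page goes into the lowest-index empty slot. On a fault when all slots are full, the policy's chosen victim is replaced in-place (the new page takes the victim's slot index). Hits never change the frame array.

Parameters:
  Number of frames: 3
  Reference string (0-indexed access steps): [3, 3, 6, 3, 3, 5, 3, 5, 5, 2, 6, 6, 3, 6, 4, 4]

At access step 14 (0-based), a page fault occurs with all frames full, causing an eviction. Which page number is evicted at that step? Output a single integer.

Step 0: ref 3 -> FAULT, frames=[3,-,-]
Step 1: ref 3 -> HIT, frames=[3,-,-]
Step 2: ref 6 -> FAULT, frames=[3,6,-]
Step 3: ref 3 -> HIT, frames=[3,6,-]
Step 4: ref 3 -> HIT, frames=[3,6,-]
Step 5: ref 5 -> FAULT, frames=[3,6,5]
Step 6: ref 3 -> HIT, frames=[3,6,5]
Step 7: ref 5 -> HIT, frames=[3,6,5]
Step 8: ref 5 -> HIT, frames=[3,6,5]
Step 9: ref 2 -> FAULT, evict 5, frames=[3,6,2]
Step 10: ref 6 -> HIT, frames=[3,6,2]
Step 11: ref 6 -> HIT, frames=[3,6,2]
Step 12: ref 3 -> HIT, frames=[3,6,2]
Step 13: ref 6 -> HIT, frames=[3,6,2]
Step 14: ref 4 -> FAULT, evict 2, frames=[3,6,4]
At step 14: evicted page 2

Answer: 2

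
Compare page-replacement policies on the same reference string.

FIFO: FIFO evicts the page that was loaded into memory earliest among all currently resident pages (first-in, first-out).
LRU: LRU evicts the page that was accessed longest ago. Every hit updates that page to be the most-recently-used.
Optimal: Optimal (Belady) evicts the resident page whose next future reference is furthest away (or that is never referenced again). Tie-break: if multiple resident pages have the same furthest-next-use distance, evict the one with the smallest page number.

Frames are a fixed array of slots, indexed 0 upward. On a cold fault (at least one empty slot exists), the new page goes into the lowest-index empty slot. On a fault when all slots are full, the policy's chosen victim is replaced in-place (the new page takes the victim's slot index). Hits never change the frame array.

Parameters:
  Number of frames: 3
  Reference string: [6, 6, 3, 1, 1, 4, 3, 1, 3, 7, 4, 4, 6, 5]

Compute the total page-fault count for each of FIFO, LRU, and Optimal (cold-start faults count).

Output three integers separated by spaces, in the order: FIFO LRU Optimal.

Answer: 7 8 7

Derivation:
--- FIFO ---
  step 0: ref 6 -> FAULT, frames=[6,-,-] (faults so far: 1)
  step 1: ref 6 -> HIT, frames=[6,-,-] (faults so far: 1)
  step 2: ref 3 -> FAULT, frames=[6,3,-] (faults so far: 2)
  step 3: ref 1 -> FAULT, frames=[6,3,1] (faults so far: 3)
  step 4: ref 1 -> HIT, frames=[6,3,1] (faults so far: 3)
  step 5: ref 4 -> FAULT, evict 6, frames=[4,3,1] (faults so far: 4)
  step 6: ref 3 -> HIT, frames=[4,3,1] (faults so far: 4)
  step 7: ref 1 -> HIT, frames=[4,3,1] (faults so far: 4)
  step 8: ref 3 -> HIT, frames=[4,3,1] (faults so far: 4)
  step 9: ref 7 -> FAULT, evict 3, frames=[4,7,1] (faults so far: 5)
  step 10: ref 4 -> HIT, frames=[4,7,1] (faults so far: 5)
  step 11: ref 4 -> HIT, frames=[4,7,1] (faults so far: 5)
  step 12: ref 6 -> FAULT, evict 1, frames=[4,7,6] (faults so far: 6)
  step 13: ref 5 -> FAULT, evict 4, frames=[5,7,6] (faults so far: 7)
  FIFO total faults: 7
--- LRU ---
  step 0: ref 6 -> FAULT, frames=[6,-,-] (faults so far: 1)
  step 1: ref 6 -> HIT, frames=[6,-,-] (faults so far: 1)
  step 2: ref 3 -> FAULT, frames=[6,3,-] (faults so far: 2)
  step 3: ref 1 -> FAULT, frames=[6,3,1] (faults so far: 3)
  step 4: ref 1 -> HIT, frames=[6,3,1] (faults so far: 3)
  step 5: ref 4 -> FAULT, evict 6, frames=[4,3,1] (faults so far: 4)
  step 6: ref 3 -> HIT, frames=[4,3,1] (faults so far: 4)
  step 7: ref 1 -> HIT, frames=[4,3,1] (faults so far: 4)
  step 8: ref 3 -> HIT, frames=[4,3,1] (faults so far: 4)
  step 9: ref 7 -> FAULT, evict 4, frames=[7,3,1] (faults so far: 5)
  step 10: ref 4 -> FAULT, evict 1, frames=[7,3,4] (faults so far: 6)
  step 11: ref 4 -> HIT, frames=[7,3,4] (faults so far: 6)
  step 12: ref 6 -> FAULT, evict 3, frames=[7,6,4] (faults so far: 7)
  step 13: ref 5 -> FAULT, evict 7, frames=[5,6,4] (faults so far: 8)
  LRU total faults: 8
--- Optimal ---
  step 0: ref 6 -> FAULT, frames=[6,-,-] (faults so far: 1)
  step 1: ref 6 -> HIT, frames=[6,-,-] (faults so far: 1)
  step 2: ref 3 -> FAULT, frames=[6,3,-] (faults so far: 2)
  step 3: ref 1 -> FAULT, frames=[6,3,1] (faults so far: 3)
  step 4: ref 1 -> HIT, frames=[6,3,1] (faults so far: 3)
  step 5: ref 4 -> FAULT, evict 6, frames=[4,3,1] (faults so far: 4)
  step 6: ref 3 -> HIT, frames=[4,3,1] (faults so far: 4)
  step 7: ref 1 -> HIT, frames=[4,3,1] (faults so far: 4)
  step 8: ref 3 -> HIT, frames=[4,3,1] (faults so far: 4)
  step 9: ref 7 -> FAULT, evict 1, frames=[4,3,7] (faults so far: 5)
  step 10: ref 4 -> HIT, frames=[4,3,7] (faults so far: 5)
  step 11: ref 4 -> HIT, frames=[4,3,7] (faults so far: 5)
  step 12: ref 6 -> FAULT, evict 3, frames=[4,6,7] (faults so far: 6)
  step 13: ref 5 -> FAULT, evict 4, frames=[5,6,7] (faults so far: 7)
  Optimal total faults: 7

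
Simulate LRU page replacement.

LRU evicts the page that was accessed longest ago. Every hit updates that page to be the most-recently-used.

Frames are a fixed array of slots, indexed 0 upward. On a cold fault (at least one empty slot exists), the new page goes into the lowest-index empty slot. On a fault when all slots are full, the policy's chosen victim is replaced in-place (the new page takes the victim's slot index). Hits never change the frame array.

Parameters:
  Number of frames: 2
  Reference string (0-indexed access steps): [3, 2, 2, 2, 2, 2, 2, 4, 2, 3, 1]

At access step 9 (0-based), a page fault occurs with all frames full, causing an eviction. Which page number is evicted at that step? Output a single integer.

Step 0: ref 3 -> FAULT, frames=[3,-]
Step 1: ref 2 -> FAULT, frames=[3,2]
Step 2: ref 2 -> HIT, frames=[3,2]
Step 3: ref 2 -> HIT, frames=[3,2]
Step 4: ref 2 -> HIT, frames=[3,2]
Step 5: ref 2 -> HIT, frames=[3,2]
Step 6: ref 2 -> HIT, frames=[3,2]
Step 7: ref 4 -> FAULT, evict 3, frames=[4,2]
Step 8: ref 2 -> HIT, frames=[4,2]
Step 9: ref 3 -> FAULT, evict 4, frames=[3,2]
At step 9: evicted page 4

Answer: 4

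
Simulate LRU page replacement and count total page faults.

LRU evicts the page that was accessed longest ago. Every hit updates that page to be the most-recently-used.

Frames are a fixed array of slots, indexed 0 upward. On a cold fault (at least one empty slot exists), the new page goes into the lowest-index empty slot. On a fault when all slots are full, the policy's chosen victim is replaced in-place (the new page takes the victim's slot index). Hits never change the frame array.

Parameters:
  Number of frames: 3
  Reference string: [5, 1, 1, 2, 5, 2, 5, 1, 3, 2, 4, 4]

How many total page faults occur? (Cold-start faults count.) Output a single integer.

Answer: 6

Derivation:
Step 0: ref 5 → FAULT, frames=[5,-,-]
Step 1: ref 1 → FAULT, frames=[5,1,-]
Step 2: ref 1 → HIT, frames=[5,1,-]
Step 3: ref 2 → FAULT, frames=[5,1,2]
Step 4: ref 5 → HIT, frames=[5,1,2]
Step 5: ref 2 → HIT, frames=[5,1,2]
Step 6: ref 5 → HIT, frames=[5,1,2]
Step 7: ref 1 → HIT, frames=[5,1,2]
Step 8: ref 3 → FAULT (evict 2), frames=[5,1,3]
Step 9: ref 2 → FAULT (evict 5), frames=[2,1,3]
Step 10: ref 4 → FAULT (evict 1), frames=[2,4,3]
Step 11: ref 4 → HIT, frames=[2,4,3]
Total faults: 6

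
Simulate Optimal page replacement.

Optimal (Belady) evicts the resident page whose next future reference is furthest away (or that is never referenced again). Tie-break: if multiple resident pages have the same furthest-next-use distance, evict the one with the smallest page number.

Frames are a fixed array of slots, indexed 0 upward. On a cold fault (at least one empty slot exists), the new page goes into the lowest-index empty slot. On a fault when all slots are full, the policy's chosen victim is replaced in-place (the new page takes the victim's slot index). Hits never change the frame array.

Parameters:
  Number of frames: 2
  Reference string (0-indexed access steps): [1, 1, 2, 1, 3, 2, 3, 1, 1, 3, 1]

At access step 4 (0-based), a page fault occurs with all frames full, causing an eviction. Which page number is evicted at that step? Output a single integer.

Step 0: ref 1 -> FAULT, frames=[1,-]
Step 1: ref 1 -> HIT, frames=[1,-]
Step 2: ref 2 -> FAULT, frames=[1,2]
Step 3: ref 1 -> HIT, frames=[1,2]
Step 4: ref 3 -> FAULT, evict 1, frames=[3,2]
At step 4: evicted page 1

Answer: 1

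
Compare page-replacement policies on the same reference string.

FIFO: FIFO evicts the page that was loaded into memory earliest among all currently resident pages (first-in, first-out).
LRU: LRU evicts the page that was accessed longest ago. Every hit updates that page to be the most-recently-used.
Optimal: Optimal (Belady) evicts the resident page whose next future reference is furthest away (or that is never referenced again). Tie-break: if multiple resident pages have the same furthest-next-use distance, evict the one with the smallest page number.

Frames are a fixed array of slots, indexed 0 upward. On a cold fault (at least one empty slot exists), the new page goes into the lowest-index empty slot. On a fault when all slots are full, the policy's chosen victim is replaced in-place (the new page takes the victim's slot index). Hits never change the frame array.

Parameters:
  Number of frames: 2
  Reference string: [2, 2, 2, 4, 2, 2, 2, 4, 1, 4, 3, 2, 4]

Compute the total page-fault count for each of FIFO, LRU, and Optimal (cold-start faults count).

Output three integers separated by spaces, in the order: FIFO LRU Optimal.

Answer: 6 6 5

Derivation:
--- FIFO ---
  step 0: ref 2 -> FAULT, frames=[2,-] (faults so far: 1)
  step 1: ref 2 -> HIT, frames=[2,-] (faults so far: 1)
  step 2: ref 2 -> HIT, frames=[2,-] (faults so far: 1)
  step 3: ref 4 -> FAULT, frames=[2,4] (faults so far: 2)
  step 4: ref 2 -> HIT, frames=[2,4] (faults so far: 2)
  step 5: ref 2 -> HIT, frames=[2,4] (faults so far: 2)
  step 6: ref 2 -> HIT, frames=[2,4] (faults so far: 2)
  step 7: ref 4 -> HIT, frames=[2,4] (faults so far: 2)
  step 8: ref 1 -> FAULT, evict 2, frames=[1,4] (faults so far: 3)
  step 9: ref 4 -> HIT, frames=[1,4] (faults so far: 3)
  step 10: ref 3 -> FAULT, evict 4, frames=[1,3] (faults so far: 4)
  step 11: ref 2 -> FAULT, evict 1, frames=[2,3] (faults so far: 5)
  step 12: ref 4 -> FAULT, evict 3, frames=[2,4] (faults so far: 6)
  FIFO total faults: 6
--- LRU ---
  step 0: ref 2 -> FAULT, frames=[2,-] (faults so far: 1)
  step 1: ref 2 -> HIT, frames=[2,-] (faults so far: 1)
  step 2: ref 2 -> HIT, frames=[2,-] (faults so far: 1)
  step 3: ref 4 -> FAULT, frames=[2,4] (faults so far: 2)
  step 4: ref 2 -> HIT, frames=[2,4] (faults so far: 2)
  step 5: ref 2 -> HIT, frames=[2,4] (faults so far: 2)
  step 6: ref 2 -> HIT, frames=[2,4] (faults so far: 2)
  step 7: ref 4 -> HIT, frames=[2,4] (faults so far: 2)
  step 8: ref 1 -> FAULT, evict 2, frames=[1,4] (faults so far: 3)
  step 9: ref 4 -> HIT, frames=[1,4] (faults so far: 3)
  step 10: ref 3 -> FAULT, evict 1, frames=[3,4] (faults so far: 4)
  step 11: ref 2 -> FAULT, evict 4, frames=[3,2] (faults so far: 5)
  step 12: ref 4 -> FAULT, evict 3, frames=[4,2] (faults so far: 6)
  LRU total faults: 6
--- Optimal ---
  step 0: ref 2 -> FAULT, frames=[2,-] (faults so far: 1)
  step 1: ref 2 -> HIT, frames=[2,-] (faults so far: 1)
  step 2: ref 2 -> HIT, frames=[2,-] (faults so far: 1)
  step 3: ref 4 -> FAULT, frames=[2,4] (faults so far: 2)
  step 4: ref 2 -> HIT, frames=[2,4] (faults so far: 2)
  step 5: ref 2 -> HIT, frames=[2,4] (faults so far: 2)
  step 6: ref 2 -> HIT, frames=[2,4] (faults so far: 2)
  step 7: ref 4 -> HIT, frames=[2,4] (faults so far: 2)
  step 8: ref 1 -> FAULT, evict 2, frames=[1,4] (faults so far: 3)
  step 9: ref 4 -> HIT, frames=[1,4] (faults so far: 3)
  step 10: ref 3 -> FAULT, evict 1, frames=[3,4] (faults so far: 4)
  step 11: ref 2 -> FAULT, evict 3, frames=[2,4] (faults so far: 5)
  step 12: ref 4 -> HIT, frames=[2,4] (faults so far: 5)
  Optimal total faults: 5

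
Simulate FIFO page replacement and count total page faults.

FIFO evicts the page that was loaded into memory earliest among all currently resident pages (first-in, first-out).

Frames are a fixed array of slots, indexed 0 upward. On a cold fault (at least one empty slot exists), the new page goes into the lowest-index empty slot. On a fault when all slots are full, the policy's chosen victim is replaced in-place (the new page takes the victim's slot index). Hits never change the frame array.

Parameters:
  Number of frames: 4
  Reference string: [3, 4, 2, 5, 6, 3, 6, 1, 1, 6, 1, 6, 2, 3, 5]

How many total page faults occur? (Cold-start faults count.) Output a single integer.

Answer: 9

Derivation:
Step 0: ref 3 → FAULT, frames=[3,-,-,-]
Step 1: ref 4 → FAULT, frames=[3,4,-,-]
Step 2: ref 2 → FAULT, frames=[3,4,2,-]
Step 3: ref 5 → FAULT, frames=[3,4,2,5]
Step 4: ref 6 → FAULT (evict 3), frames=[6,4,2,5]
Step 5: ref 3 → FAULT (evict 4), frames=[6,3,2,5]
Step 6: ref 6 → HIT, frames=[6,3,2,5]
Step 7: ref 1 → FAULT (evict 2), frames=[6,3,1,5]
Step 8: ref 1 → HIT, frames=[6,3,1,5]
Step 9: ref 6 → HIT, frames=[6,3,1,5]
Step 10: ref 1 → HIT, frames=[6,3,1,5]
Step 11: ref 6 → HIT, frames=[6,3,1,5]
Step 12: ref 2 → FAULT (evict 5), frames=[6,3,1,2]
Step 13: ref 3 → HIT, frames=[6,3,1,2]
Step 14: ref 5 → FAULT (evict 6), frames=[5,3,1,2]
Total faults: 9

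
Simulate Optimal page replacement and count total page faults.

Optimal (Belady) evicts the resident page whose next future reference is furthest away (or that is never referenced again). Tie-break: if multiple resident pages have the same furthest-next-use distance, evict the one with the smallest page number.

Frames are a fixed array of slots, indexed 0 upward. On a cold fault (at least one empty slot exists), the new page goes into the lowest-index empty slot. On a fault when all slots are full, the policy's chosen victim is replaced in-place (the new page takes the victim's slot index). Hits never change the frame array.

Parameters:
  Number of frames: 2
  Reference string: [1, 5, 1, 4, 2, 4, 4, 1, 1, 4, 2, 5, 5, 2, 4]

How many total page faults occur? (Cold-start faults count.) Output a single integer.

Step 0: ref 1 → FAULT, frames=[1,-]
Step 1: ref 5 → FAULT, frames=[1,5]
Step 2: ref 1 → HIT, frames=[1,5]
Step 3: ref 4 → FAULT (evict 5), frames=[1,4]
Step 4: ref 2 → FAULT (evict 1), frames=[2,4]
Step 5: ref 4 → HIT, frames=[2,4]
Step 6: ref 4 → HIT, frames=[2,4]
Step 7: ref 1 → FAULT (evict 2), frames=[1,4]
Step 8: ref 1 → HIT, frames=[1,4]
Step 9: ref 4 → HIT, frames=[1,4]
Step 10: ref 2 → FAULT (evict 1), frames=[2,4]
Step 11: ref 5 → FAULT (evict 4), frames=[2,5]
Step 12: ref 5 → HIT, frames=[2,5]
Step 13: ref 2 → HIT, frames=[2,5]
Step 14: ref 4 → FAULT (evict 2), frames=[4,5]
Total faults: 8

Answer: 8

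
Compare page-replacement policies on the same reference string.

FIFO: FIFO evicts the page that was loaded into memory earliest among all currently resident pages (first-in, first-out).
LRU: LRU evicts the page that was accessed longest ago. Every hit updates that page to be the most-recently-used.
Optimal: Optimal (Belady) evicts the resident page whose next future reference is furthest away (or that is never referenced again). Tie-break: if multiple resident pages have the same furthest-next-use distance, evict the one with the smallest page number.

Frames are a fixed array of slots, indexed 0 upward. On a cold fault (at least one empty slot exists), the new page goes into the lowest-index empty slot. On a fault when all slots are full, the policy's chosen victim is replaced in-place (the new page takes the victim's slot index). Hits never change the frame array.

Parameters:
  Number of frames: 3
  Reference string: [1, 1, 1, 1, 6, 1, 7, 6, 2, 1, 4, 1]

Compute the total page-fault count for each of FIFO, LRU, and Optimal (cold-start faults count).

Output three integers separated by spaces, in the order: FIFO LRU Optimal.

Answer: 6 6 5

Derivation:
--- FIFO ---
  step 0: ref 1 -> FAULT, frames=[1,-,-] (faults so far: 1)
  step 1: ref 1 -> HIT, frames=[1,-,-] (faults so far: 1)
  step 2: ref 1 -> HIT, frames=[1,-,-] (faults so far: 1)
  step 3: ref 1 -> HIT, frames=[1,-,-] (faults so far: 1)
  step 4: ref 6 -> FAULT, frames=[1,6,-] (faults so far: 2)
  step 5: ref 1 -> HIT, frames=[1,6,-] (faults so far: 2)
  step 6: ref 7 -> FAULT, frames=[1,6,7] (faults so far: 3)
  step 7: ref 6 -> HIT, frames=[1,6,7] (faults so far: 3)
  step 8: ref 2 -> FAULT, evict 1, frames=[2,6,7] (faults so far: 4)
  step 9: ref 1 -> FAULT, evict 6, frames=[2,1,7] (faults so far: 5)
  step 10: ref 4 -> FAULT, evict 7, frames=[2,1,4] (faults so far: 6)
  step 11: ref 1 -> HIT, frames=[2,1,4] (faults so far: 6)
  FIFO total faults: 6
--- LRU ---
  step 0: ref 1 -> FAULT, frames=[1,-,-] (faults so far: 1)
  step 1: ref 1 -> HIT, frames=[1,-,-] (faults so far: 1)
  step 2: ref 1 -> HIT, frames=[1,-,-] (faults so far: 1)
  step 3: ref 1 -> HIT, frames=[1,-,-] (faults so far: 1)
  step 4: ref 6 -> FAULT, frames=[1,6,-] (faults so far: 2)
  step 5: ref 1 -> HIT, frames=[1,6,-] (faults so far: 2)
  step 6: ref 7 -> FAULT, frames=[1,6,7] (faults so far: 3)
  step 7: ref 6 -> HIT, frames=[1,6,7] (faults so far: 3)
  step 8: ref 2 -> FAULT, evict 1, frames=[2,6,7] (faults so far: 4)
  step 9: ref 1 -> FAULT, evict 7, frames=[2,6,1] (faults so far: 5)
  step 10: ref 4 -> FAULT, evict 6, frames=[2,4,1] (faults so far: 6)
  step 11: ref 1 -> HIT, frames=[2,4,1] (faults so far: 6)
  LRU total faults: 6
--- Optimal ---
  step 0: ref 1 -> FAULT, frames=[1,-,-] (faults so far: 1)
  step 1: ref 1 -> HIT, frames=[1,-,-] (faults so far: 1)
  step 2: ref 1 -> HIT, frames=[1,-,-] (faults so far: 1)
  step 3: ref 1 -> HIT, frames=[1,-,-] (faults so far: 1)
  step 4: ref 6 -> FAULT, frames=[1,6,-] (faults so far: 2)
  step 5: ref 1 -> HIT, frames=[1,6,-] (faults so far: 2)
  step 6: ref 7 -> FAULT, frames=[1,6,7] (faults so far: 3)
  step 7: ref 6 -> HIT, frames=[1,6,7] (faults so far: 3)
  step 8: ref 2 -> FAULT, evict 6, frames=[1,2,7] (faults so far: 4)
  step 9: ref 1 -> HIT, frames=[1,2,7] (faults so far: 4)
  step 10: ref 4 -> FAULT, evict 2, frames=[1,4,7] (faults so far: 5)
  step 11: ref 1 -> HIT, frames=[1,4,7] (faults so far: 5)
  Optimal total faults: 5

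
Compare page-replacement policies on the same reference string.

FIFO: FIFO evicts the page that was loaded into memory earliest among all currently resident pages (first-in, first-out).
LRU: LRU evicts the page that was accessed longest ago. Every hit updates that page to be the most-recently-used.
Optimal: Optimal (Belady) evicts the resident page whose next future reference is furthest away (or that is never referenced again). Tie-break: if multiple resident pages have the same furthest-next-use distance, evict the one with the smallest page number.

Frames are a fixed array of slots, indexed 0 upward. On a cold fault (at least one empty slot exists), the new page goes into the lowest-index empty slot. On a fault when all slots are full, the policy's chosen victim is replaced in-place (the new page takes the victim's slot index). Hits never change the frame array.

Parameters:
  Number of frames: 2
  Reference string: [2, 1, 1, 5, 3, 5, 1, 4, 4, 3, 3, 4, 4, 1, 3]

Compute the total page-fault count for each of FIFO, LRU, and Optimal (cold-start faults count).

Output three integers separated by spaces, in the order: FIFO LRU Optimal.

Answer: 8 9 7

Derivation:
--- FIFO ---
  step 0: ref 2 -> FAULT, frames=[2,-] (faults so far: 1)
  step 1: ref 1 -> FAULT, frames=[2,1] (faults so far: 2)
  step 2: ref 1 -> HIT, frames=[2,1] (faults so far: 2)
  step 3: ref 5 -> FAULT, evict 2, frames=[5,1] (faults so far: 3)
  step 4: ref 3 -> FAULT, evict 1, frames=[5,3] (faults so far: 4)
  step 5: ref 5 -> HIT, frames=[5,3] (faults so far: 4)
  step 6: ref 1 -> FAULT, evict 5, frames=[1,3] (faults so far: 5)
  step 7: ref 4 -> FAULT, evict 3, frames=[1,4] (faults so far: 6)
  step 8: ref 4 -> HIT, frames=[1,4] (faults so far: 6)
  step 9: ref 3 -> FAULT, evict 1, frames=[3,4] (faults so far: 7)
  step 10: ref 3 -> HIT, frames=[3,4] (faults so far: 7)
  step 11: ref 4 -> HIT, frames=[3,4] (faults so far: 7)
  step 12: ref 4 -> HIT, frames=[3,4] (faults so far: 7)
  step 13: ref 1 -> FAULT, evict 4, frames=[3,1] (faults so far: 8)
  step 14: ref 3 -> HIT, frames=[3,1] (faults so far: 8)
  FIFO total faults: 8
--- LRU ---
  step 0: ref 2 -> FAULT, frames=[2,-] (faults so far: 1)
  step 1: ref 1 -> FAULT, frames=[2,1] (faults so far: 2)
  step 2: ref 1 -> HIT, frames=[2,1] (faults so far: 2)
  step 3: ref 5 -> FAULT, evict 2, frames=[5,1] (faults so far: 3)
  step 4: ref 3 -> FAULT, evict 1, frames=[5,3] (faults so far: 4)
  step 5: ref 5 -> HIT, frames=[5,3] (faults so far: 4)
  step 6: ref 1 -> FAULT, evict 3, frames=[5,1] (faults so far: 5)
  step 7: ref 4 -> FAULT, evict 5, frames=[4,1] (faults so far: 6)
  step 8: ref 4 -> HIT, frames=[4,1] (faults so far: 6)
  step 9: ref 3 -> FAULT, evict 1, frames=[4,3] (faults so far: 7)
  step 10: ref 3 -> HIT, frames=[4,3] (faults so far: 7)
  step 11: ref 4 -> HIT, frames=[4,3] (faults so far: 7)
  step 12: ref 4 -> HIT, frames=[4,3] (faults so far: 7)
  step 13: ref 1 -> FAULT, evict 3, frames=[4,1] (faults so far: 8)
  step 14: ref 3 -> FAULT, evict 4, frames=[3,1] (faults so far: 9)
  LRU total faults: 9
--- Optimal ---
  step 0: ref 2 -> FAULT, frames=[2,-] (faults so far: 1)
  step 1: ref 1 -> FAULT, frames=[2,1] (faults so far: 2)
  step 2: ref 1 -> HIT, frames=[2,1] (faults so far: 2)
  step 3: ref 5 -> FAULT, evict 2, frames=[5,1] (faults so far: 3)
  step 4: ref 3 -> FAULT, evict 1, frames=[5,3] (faults so far: 4)
  step 5: ref 5 -> HIT, frames=[5,3] (faults so far: 4)
  step 6: ref 1 -> FAULT, evict 5, frames=[1,3] (faults so far: 5)
  step 7: ref 4 -> FAULT, evict 1, frames=[4,3] (faults so far: 6)
  step 8: ref 4 -> HIT, frames=[4,3] (faults so far: 6)
  step 9: ref 3 -> HIT, frames=[4,3] (faults so far: 6)
  step 10: ref 3 -> HIT, frames=[4,3] (faults so far: 6)
  step 11: ref 4 -> HIT, frames=[4,3] (faults so far: 6)
  step 12: ref 4 -> HIT, frames=[4,3] (faults so far: 6)
  step 13: ref 1 -> FAULT, evict 4, frames=[1,3] (faults so far: 7)
  step 14: ref 3 -> HIT, frames=[1,3] (faults so far: 7)
  Optimal total faults: 7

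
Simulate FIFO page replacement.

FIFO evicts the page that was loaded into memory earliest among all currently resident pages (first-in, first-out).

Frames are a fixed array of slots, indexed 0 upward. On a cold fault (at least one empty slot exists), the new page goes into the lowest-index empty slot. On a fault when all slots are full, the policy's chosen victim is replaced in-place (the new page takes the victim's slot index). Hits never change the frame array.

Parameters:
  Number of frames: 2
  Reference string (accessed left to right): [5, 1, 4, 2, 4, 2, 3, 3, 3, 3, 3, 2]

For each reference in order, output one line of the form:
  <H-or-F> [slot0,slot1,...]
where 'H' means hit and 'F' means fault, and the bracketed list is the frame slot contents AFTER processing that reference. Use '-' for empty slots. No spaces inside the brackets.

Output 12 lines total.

F [5,-]
F [5,1]
F [4,1]
F [4,2]
H [4,2]
H [4,2]
F [3,2]
H [3,2]
H [3,2]
H [3,2]
H [3,2]
H [3,2]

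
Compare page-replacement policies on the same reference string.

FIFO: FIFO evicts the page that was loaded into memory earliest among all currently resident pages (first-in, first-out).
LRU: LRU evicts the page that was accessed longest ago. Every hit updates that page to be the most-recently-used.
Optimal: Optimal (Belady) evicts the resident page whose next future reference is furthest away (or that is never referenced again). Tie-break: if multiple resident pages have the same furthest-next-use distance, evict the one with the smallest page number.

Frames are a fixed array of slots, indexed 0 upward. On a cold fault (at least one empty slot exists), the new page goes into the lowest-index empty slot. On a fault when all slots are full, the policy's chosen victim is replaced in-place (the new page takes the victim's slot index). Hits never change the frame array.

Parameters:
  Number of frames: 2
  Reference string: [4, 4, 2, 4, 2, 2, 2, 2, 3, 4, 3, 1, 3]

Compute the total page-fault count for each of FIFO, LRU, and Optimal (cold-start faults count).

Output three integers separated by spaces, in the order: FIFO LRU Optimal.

Answer: 6 5 4

Derivation:
--- FIFO ---
  step 0: ref 4 -> FAULT, frames=[4,-] (faults so far: 1)
  step 1: ref 4 -> HIT, frames=[4,-] (faults so far: 1)
  step 2: ref 2 -> FAULT, frames=[4,2] (faults so far: 2)
  step 3: ref 4 -> HIT, frames=[4,2] (faults so far: 2)
  step 4: ref 2 -> HIT, frames=[4,2] (faults so far: 2)
  step 5: ref 2 -> HIT, frames=[4,2] (faults so far: 2)
  step 6: ref 2 -> HIT, frames=[4,2] (faults so far: 2)
  step 7: ref 2 -> HIT, frames=[4,2] (faults so far: 2)
  step 8: ref 3 -> FAULT, evict 4, frames=[3,2] (faults so far: 3)
  step 9: ref 4 -> FAULT, evict 2, frames=[3,4] (faults so far: 4)
  step 10: ref 3 -> HIT, frames=[3,4] (faults so far: 4)
  step 11: ref 1 -> FAULT, evict 3, frames=[1,4] (faults so far: 5)
  step 12: ref 3 -> FAULT, evict 4, frames=[1,3] (faults so far: 6)
  FIFO total faults: 6
--- LRU ---
  step 0: ref 4 -> FAULT, frames=[4,-] (faults so far: 1)
  step 1: ref 4 -> HIT, frames=[4,-] (faults so far: 1)
  step 2: ref 2 -> FAULT, frames=[4,2] (faults so far: 2)
  step 3: ref 4 -> HIT, frames=[4,2] (faults so far: 2)
  step 4: ref 2 -> HIT, frames=[4,2] (faults so far: 2)
  step 5: ref 2 -> HIT, frames=[4,2] (faults so far: 2)
  step 6: ref 2 -> HIT, frames=[4,2] (faults so far: 2)
  step 7: ref 2 -> HIT, frames=[4,2] (faults so far: 2)
  step 8: ref 3 -> FAULT, evict 4, frames=[3,2] (faults so far: 3)
  step 9: ref 4 -> FAULT, evict 2, frames=[3,4] (faults so far: 4)
  step 10: ref 3 -> HIT, frames=[3,4] (faults so far: 4)
  step 11: ref 1 -> FAULT, evict 4, frames=[3,1] (faults so far: 5)
  step 12: ref 3 -> HIT, frames=[3,1] (faults so far: 5)
  LRU total faults: 5
--- Optimal ---
  step 0: ref 4 -> FAULT, frames=[4,-] (faults so far: 1)
  step 1: ref 4 -> HIT, frames=[4,-] (faults so far: 1)
  step 2: ref 2 -> FAULT, frames=[4,2] (faults so far: 2)
  step 3: ref 4 -> HIT, frames=[4,2] (faults so far: 2)
  step 4: ref 2 -> HIT, frames=[4,2] (faults so far: 2)
  step 5: ref 2 -> HIT, frames=[4,2] (faults so far: 2)
  step 6: ref 2 -> HIT, frames=[4,2] (faults so far: 2)
  step 7: ref 2 -> HIT, frames=[4,2] (faults so far: 2)
  step 8: ref 3 -> FAULT, evict 2, frames=[4,3] (faults so far: 3)
  step 9: ref 4 -> HIT, frames=[4,3] (faults so far: 3)
  step 10: ref 3 -> HIT, frames=[4,3] (faults so far: 3)
  step 11: ref 1 -> FAULT, evict 4, frames=[1,3] (faults so far: 4)
  step 12: ref 3 -> HIT, frames=[1,3] (faults so far: 4)
  Optimal total faults: 4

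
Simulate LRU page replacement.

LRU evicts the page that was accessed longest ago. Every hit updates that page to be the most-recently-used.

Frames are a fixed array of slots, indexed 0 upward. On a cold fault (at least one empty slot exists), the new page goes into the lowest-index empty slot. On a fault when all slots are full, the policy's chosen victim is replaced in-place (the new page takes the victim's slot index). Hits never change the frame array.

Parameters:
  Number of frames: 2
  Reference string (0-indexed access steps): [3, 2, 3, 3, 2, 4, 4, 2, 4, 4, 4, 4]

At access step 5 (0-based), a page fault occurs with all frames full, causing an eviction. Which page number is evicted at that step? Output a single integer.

Answer: 3

Derivation:
Step 0: ref 3 -> FAULT, frames=[3,-]
Step 1: ref 2 -> FAULT, frames=[3,2]
Step 2: ref 3 -> HIT, frames=[3,2]
Step 3: ref 3 -> HIT, frames=[3,2]
Step 4: ref 2 -> HIT, frames=[3,2]
Step 5: ref 4 -> FAULT, evict 3, frames=[4,2]
At step 5: evicted page 3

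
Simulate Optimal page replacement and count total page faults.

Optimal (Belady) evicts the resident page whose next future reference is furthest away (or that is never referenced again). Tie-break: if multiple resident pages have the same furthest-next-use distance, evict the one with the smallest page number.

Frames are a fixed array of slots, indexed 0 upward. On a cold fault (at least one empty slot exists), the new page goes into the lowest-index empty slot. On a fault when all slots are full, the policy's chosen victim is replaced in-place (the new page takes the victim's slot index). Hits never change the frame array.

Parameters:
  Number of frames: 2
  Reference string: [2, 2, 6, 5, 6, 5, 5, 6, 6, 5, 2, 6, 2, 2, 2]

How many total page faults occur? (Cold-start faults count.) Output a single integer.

Step 0: ref 2 → FAULT, frames=[2,-]
Step 1: ref 2 → HIT, frames=[2,-]
Step 2: ref 6 → FAULT, frames=[2,6]
Step 3: ref 5 → FAULT (evict 2), frames=[5,6]
Step 4: ref 6 → HIT, frames=[5,6]
Step 5: ref 5 → HIT, frames=[5,6]
Step 6: ref 5 → HIT, frames=[5,6]
Step 7: ref 6 → HIT, frames=[5,6]
Step 8: ref 6 → HIT, frames=[5,6]
Step 9: ref 5 → HIT, frames=[5,6]
Step 10: ref 2 → FAULT (evict 5), frames=[2,6]
Step 11: ref 6 → HIT, frames=[2,6]
Step 12: ref 2 → HIT, frames=[2,6]
Step 13: ref 2 → HIT, frames=[2,6]
Step 14: ref 2 → HIT, frames=[2,6]
Total faults: 4

Answer: 4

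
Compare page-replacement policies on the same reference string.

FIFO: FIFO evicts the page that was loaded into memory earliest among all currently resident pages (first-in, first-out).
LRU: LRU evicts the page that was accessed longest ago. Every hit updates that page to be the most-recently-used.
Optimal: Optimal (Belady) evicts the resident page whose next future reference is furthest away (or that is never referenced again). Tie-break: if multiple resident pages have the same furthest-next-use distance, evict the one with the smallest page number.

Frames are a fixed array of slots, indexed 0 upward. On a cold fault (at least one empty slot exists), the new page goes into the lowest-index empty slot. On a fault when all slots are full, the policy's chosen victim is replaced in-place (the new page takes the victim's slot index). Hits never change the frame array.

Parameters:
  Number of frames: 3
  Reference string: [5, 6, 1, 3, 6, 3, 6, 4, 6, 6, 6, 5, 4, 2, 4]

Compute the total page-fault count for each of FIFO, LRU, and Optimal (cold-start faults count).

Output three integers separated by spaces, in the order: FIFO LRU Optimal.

Answer: 9 7 6

Derivation:
--- FIFO ---
  step 0: ref 5 -> FAULT, frames=[5,-,-] (faults so far: 1)
  step 1: ref 6 -> FAULT, frames=[5,6,-] (faults so far: 2)
  step 2: ref 1 -> FAULT, frames=[5,6,1] (faults so far: 3)
  step 3: ref 3 -> FAULT, evict 5, frames=[3,6,1] (faults so far: 4)
  step 4: ref 6 -> HIT, frames=[3,6,1] (faults so far: 4)
  step 5: ref 3 -> HIT, frames=[3,6,1] (faults so far: 4)
  step 6: ref 6 -> HIT, frames=[3,6,1] (faults so far: 4)
  step 7: ref 4 -> FAULT, evict 6, frames=[3,4,1] (faults so far: 5)
  step 8: ref 6 -> FAULT, evict 1, frames=[3,4,6] (faults so far: 6)
  step 9: ref 6 -> HIT, frames=[3,4,6] (faults so far: 6)
  step 10: ref 6 -> HIT, frames=[3,4,6] (faults so far: 6)
  step 11: ref 5 -> FAULT, evict 3, frames=[5,4,6] (faults so far: 7)
  step 12: ref 4 -> HIT, frames=[5,4,6] (faults so far: 7)
  step 13: ref 2 -> FAULT, evict 4, frames=[5,2,6] (faults so far: 8)
  step 14: ref 4 -> FAULT, evict 6, frames=[5,2,4] (faults so far: 9)
  FIFO total faults: 9
--- LRU ---
  step 0: ref 5 -> FAULT, frames=[5,-,-] (faults so far: 1)
  step 1: ref 6 -> FAULT, frames=[5,6,-] (faults so far: 2)
  step 2: ref 1 -> FAULT, frames=[5,6,1] (faults so far: 3)
  step 3: ref 3 -> FAULT, evict 5, frames=[3,6,1] (faults so far: 4)
  step 4: ref 6 -> HIT, frames=[3,6,1] (faults so far: 4)
  step 5: ref 3 -> HIT, frames=[3,6,1] (faults so far: 4)
  step 6: ref 6 -> HIT, frames=[3,6,1] (faults so far: 4)
  step 7: ref 4 -> FAULT, evict 1, frames=[3,6,4] (faults so far: 5)
  step 8: ref 6 -> HIT, frames=[3,6,4] (faults so far: 5)
  step 9: ref 6 -> HIT, frames=[3,6,4] (faults so far: 5)
  step 10: ref 6 -> HIT, frames=[3,6,4] (faults so far: 5)
  step 11: ref 5 -> FAULT, evict 3, frames=[5,6,4] (faults so far: 6)
  step 12: ref 4 -> HIT, frames=[5,6,4] (faults so far: 6)
  step 13: ref 2 -> FAULT, evict 6, frames=[5,2,4] (faults so far: 7)
  step 14: ref 4 -> HIT, frames=[5,2,4] (faults so far: 7)
  LRU total faults: 7
--- Optimal ---
  step 0: ref 5 -> FAULT, frames=[5,-,-] (faults so far: 1)
  step 1: ref 6 -> FAULT, frames=[5,6,-] (faults so far: 2)
  step 2: ref 1 -> FAULT, frames=[5,6,1] (faults so far: 3)
  step 3: ref 3 -> FAULT, evict 1, frames=[5,6,3] (faults so far: 4)
  step 4: ref 6 -> HIT, frames=[5,6,3] (faults so far: 4)
  step 5: ref 3 -> HIT, frames=[5,6,3] (faults so far: 4)
  step 6: ref 6 -> HIT, frames=[5,6,3] (faults so far: 4)
  step 7: ref 4 -> FAULT, evict 3, frames=[5,6,4] (faults so far: 5)
  step 8: ref 6 -> HIT, frames=[5,6,4] (faults so far: 5)
  step 9: ref 6 -> HIT, frames=[5,6,4] (faults so far: 5)
  step 10: ref 6 -> HIT, frames=[5,6,4] (faults so far: 5)
  step 11: ref 5 -> HIT, frames=[5,6,4] (faults so far: 5)
  step 12: ref 4 -> HIT, frames=[5,6,4] (faults so far: 5)
  step 13: ref 2 -> FAULT, evict 5, frames=[2,6,4] (faults so far: 6)
  step 14: ref 4 -> HIT, frames=[2,6,4] (faults so far: 6)
  Optimal total faults: 6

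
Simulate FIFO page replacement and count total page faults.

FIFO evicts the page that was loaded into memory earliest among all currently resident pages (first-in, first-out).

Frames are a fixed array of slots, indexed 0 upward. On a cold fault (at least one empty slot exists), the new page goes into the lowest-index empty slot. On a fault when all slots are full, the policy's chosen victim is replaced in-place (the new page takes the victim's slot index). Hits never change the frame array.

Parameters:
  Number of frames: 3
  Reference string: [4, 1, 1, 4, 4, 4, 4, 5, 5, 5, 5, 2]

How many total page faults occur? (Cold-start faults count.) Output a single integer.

Step 0: ref 4 → FAULT, frames=[4,-,-]
Step 1: ref 1 → FAULT, frames=[4,1,-]
Step 2: ref 1 → HIT, frames=[4,1,-]
Step 3: ref 4 → HIT, frames=[4,1,-]
Step 4: ref 4 → HIT, frames=[4,1,-]
Step 5: ref 4 → HIT, frames=[4,1,-]
Step 6: ref 4 → HIT, frames=[4,1,-]
Step 7: ref 5 → FAULT, frames=[4,1,5]
Step 8: ref 5 → HIT, frames=[4,1,5]
Step 9: ref 5 → HIT, frames=[4,1,5]
Step 10: ref 5 → HIT, frames=[4,1,5]
Step 11: ref 2 → FAULT (evict 4), frames=[2,1,5]
Total faults: 4

Answer: 4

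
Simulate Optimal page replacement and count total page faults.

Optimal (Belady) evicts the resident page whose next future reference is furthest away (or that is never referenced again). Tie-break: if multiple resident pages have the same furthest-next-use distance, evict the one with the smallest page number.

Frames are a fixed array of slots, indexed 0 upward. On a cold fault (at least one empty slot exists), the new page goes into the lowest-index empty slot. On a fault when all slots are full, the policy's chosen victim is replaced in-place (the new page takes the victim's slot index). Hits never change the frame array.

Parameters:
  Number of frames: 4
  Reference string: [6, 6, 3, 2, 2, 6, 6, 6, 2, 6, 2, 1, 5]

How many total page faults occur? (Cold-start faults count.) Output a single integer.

Step 0: ref 6 → FAULT, frames=[6,-,-,-]
Step 1: ref 6 → HIT, frames=[6,-,-,-]
Step 2: ref 3 → FAULT, frames=[6,3,-,-]
Step 3: ref 2 → FAULT, frames=[6,3,2,-]
Step 4: ref 2 → HIT, frames=[6,3,2,-]
Step 5: ref 6 → HIT, frames=[6,3,2,-]
Step 6: ref 6 → HIT, frames=[6,3,2,-]
Step 7: ref 6 → HIT, frames=[6,3,2,-]
Step 8: ref 2 → HIT, frames=[6,3,2,-]
Step 9: ref 6 → HIT, frames=[6,3,2,-]
Step 10: ref 2 → HIT, frames=[6,3,2,-]
Step 11: ref 1 → FAULT, frames=[6,3,2,1]
Step 12: ref 5 → FAULT (evict 1), frames=[6,3,2,5]
Total faults: 5

Answer: 5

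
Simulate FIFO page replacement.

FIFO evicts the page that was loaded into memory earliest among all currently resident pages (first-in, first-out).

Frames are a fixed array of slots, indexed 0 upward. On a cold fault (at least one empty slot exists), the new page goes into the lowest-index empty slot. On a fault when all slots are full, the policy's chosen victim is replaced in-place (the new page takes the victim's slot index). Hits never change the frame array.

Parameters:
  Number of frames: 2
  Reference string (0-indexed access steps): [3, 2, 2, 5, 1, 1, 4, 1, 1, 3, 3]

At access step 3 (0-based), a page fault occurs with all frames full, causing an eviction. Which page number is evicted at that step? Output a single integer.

Step 0: ref 3 -> FAULT, frames=[3,-]
Step 1: ref 2 -> FAULT, frames=[3,2]
Step 2: ref 2 -> HIT, frames=[3,2]
Step 3: ref 5 -> FAULT, evict 3, frames=[5,2]
At step 3: evicted page 3

Answer: 3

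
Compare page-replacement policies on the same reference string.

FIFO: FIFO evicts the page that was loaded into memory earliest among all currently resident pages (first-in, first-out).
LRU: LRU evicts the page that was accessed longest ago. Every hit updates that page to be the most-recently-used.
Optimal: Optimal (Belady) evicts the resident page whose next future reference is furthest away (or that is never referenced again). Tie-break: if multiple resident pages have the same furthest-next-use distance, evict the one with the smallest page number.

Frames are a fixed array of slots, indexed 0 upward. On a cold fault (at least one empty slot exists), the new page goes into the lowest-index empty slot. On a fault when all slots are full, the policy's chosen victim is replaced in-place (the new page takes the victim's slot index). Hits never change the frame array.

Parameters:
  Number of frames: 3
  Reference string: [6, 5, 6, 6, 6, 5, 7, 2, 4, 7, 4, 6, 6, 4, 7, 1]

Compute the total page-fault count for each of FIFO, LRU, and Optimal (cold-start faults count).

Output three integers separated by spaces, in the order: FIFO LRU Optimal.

Answer: 8 7 6

Derivation:
--- FIFO ---
  step 0: ref 6 -> FAULT, frames=[6,-,-] (faults so far: 1)
  step 1: ref 5 -> FAULT, frames=[6,5,-] (faults so far: 2)
  step 2: ref 6 -> HIT, frames=[6,5,-] (faults so far: 2)
  step 3: ref 6 -> HIT, frames=[6,5,-] (faults so far: 2)
  step 4: ref 6 -> HIT, frames=[6,5,-] (faults so far: 2)
  step 5: ref 5 -> HIT, frames=[6,5,-] (faults so far: 2)
  step 6: ref 7 -> FAULT, frames=[6,5,7] (faults so far: 3)
  step 7: ref 2 -> FAULT, evict 6, frames=[2,5,7] (faults so far: 4)
  step 8: ref 4 -> FAULT, evict 5, frames=[2,4,7] (faults so far: 5)
  step 9: ref 7 -> HIT, frames=[2,4,7] (faults so far: 5)
  step 10: ref 4 -> HIT, frames=[2,4,7] (faults so far: 5)
  step 11: ref 6 -> FAULT, evict 7, frames=[2,4,6] (faults so far: 6)
  step 12: ref 6 -> HIT, frames=[2,4,6] (faults so far: 6)
  step 13: ref 4 -> HIT, frames=[2,4,6] (faults so far: 6)
  step 14: ref 7 -> FAULT, evict 2, frames=[7,4,6] (faults so far: 7)
  step 15: ref 1 -> FAULT, evict 4, frames=[7,1,6] (faults so far: 8)
  FIFO total faults: 8
--- LRU ---
  step 0: ref 6 -> FAULT, frames=[6,-,-] (faults so far: 1)
  step 1: ref 5 -> FAULT, frames=[6,5,-] (faults so far: 2)
  step 2: ref 6 -> HIT, frames=[6,5,-] (faults so far: 2)
  step 3: ref 6 -> HIT, frames=[6,5,-] (faults so far: 2)
  step 4: ref 6 -> HIT, frames=[6,5,-] (faults so far: 2)
  step 5: ref 5 -> HIT, frames=[6,5,-] (faults so far: 2)
  step 6: ref 7 -> FAULT, frames=[6,5,7] (faults so far: 3)
  step 7: ref 2 -> FAULT, evict 6, frames=[2,5,7] (faults so far: 4)
  step 8: ref 4 -> FAULT, evict 5, frames=[2,4,7] (faults so far: 5)
  step 9: ref 7 -> HIT, frames=[2,4,7] (faults so far: 5)
  step 10: ref 4 -> HIT, frames=[2,4,7] (faults so far: 5)
  step 11: ref 6 -> FAULT, evict 2, frames=[6,4,7] (faults so far: 6)
  step 12: ref 6 -> HIT, frames=[6,4,7] (faults so far: 6)
  step 13: ref 4 -> HIT, frames=[6,4,7] (faults so far: 6)
  step 14: ref 7 -> HIT, frames=[6,4,7] (faults so far: 6)
  step 15: ref 1 -> FAULT, evict 6, frames=[1,4,7] (faults so far: 7)
  LRU total faults: 7
--- Optimal ---
  step 0: ref 6 -> FAULT, frames=[6,-,-] (faults so far: 1)
  step 1: ref 5 -> FAULT, frames=[6,5,-] (faults so far: 2)
  step 2: ref 6 -> HIT, frames=[6,5,-] (faults so far: 2)
  step 3: ref 6 -> HIT, frames=[6,5,-] (faults so far: 2)
  step 4: ref 6 -> HIT, frames=[6,5,-] (faults so far: 2)
  step 5: ref 5 -> HIT, frames=[6,5,-] (faults so far: 2)
  step 6: ref 7 -> FAULT, frames=[6,5,7] (faults so far: 3)
  step 7: ref 2 -> FAULT, evict 5, frames=[6,2,7] (faults so far: 4)
  step 8: ref 4 -> FAULT, evict 2, frames=[6,4,7] (faults so far: 5)
  step 9: ref 7 -> HIT, frames=[6,4,7] (faults so far: 5)
  step 10: ref 4 -> HIT, frames=[6,4,7] (faults so far: 5)
  step 11: ref 6 -> HIT, frames=[6,4,7] (faults so far: 5)
  step 12: ref 6 -> HIT, frames=[6,4,7] (faults so far: 5)
  step 13: ref 4 -> HIT, frames=[6,4,7] (faults so far: 5)
  step 14: ref 7 -> HIT, frames=[6,4,7] (faults so far: 5)
  step 15: ref 1 -> FAULT, evict 4, frames=[6,1,7] (faults so far: 6)
  Optimal total faults: 6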